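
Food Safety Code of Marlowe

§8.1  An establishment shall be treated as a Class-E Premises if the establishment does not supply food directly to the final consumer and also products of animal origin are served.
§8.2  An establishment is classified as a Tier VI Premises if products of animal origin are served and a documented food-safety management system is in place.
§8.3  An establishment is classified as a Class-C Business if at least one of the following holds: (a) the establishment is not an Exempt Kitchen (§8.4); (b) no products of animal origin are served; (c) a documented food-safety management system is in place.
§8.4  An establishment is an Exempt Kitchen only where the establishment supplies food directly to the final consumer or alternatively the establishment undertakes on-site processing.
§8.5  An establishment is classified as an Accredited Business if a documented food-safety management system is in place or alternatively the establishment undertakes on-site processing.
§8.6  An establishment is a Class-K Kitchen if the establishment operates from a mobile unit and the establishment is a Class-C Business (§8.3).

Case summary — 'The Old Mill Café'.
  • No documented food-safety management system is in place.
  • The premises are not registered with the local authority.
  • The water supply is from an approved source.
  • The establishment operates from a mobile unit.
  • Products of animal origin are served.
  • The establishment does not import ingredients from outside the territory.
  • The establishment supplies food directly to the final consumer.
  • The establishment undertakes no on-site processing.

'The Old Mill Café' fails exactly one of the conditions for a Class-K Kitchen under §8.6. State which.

Class-C Business

§8.4 — Exempt Kitchen: [the establishment supplies food directly to the final consumer? yes] OR [the establishment undertakes on-site processing? no] → satisfied.
§8.3 — Class-C Business: [not an Exempt Kitchen (§8.4)? no] OR [no products of animal origin are served? no] OR [a documented food-safety management system is in place? no] → not satisfied.
§8.6 — Class-K Kitchen: [the establishment operates from a mobile unit? yes] AND [Class-C Business (§8.3)? no] → not satisfied.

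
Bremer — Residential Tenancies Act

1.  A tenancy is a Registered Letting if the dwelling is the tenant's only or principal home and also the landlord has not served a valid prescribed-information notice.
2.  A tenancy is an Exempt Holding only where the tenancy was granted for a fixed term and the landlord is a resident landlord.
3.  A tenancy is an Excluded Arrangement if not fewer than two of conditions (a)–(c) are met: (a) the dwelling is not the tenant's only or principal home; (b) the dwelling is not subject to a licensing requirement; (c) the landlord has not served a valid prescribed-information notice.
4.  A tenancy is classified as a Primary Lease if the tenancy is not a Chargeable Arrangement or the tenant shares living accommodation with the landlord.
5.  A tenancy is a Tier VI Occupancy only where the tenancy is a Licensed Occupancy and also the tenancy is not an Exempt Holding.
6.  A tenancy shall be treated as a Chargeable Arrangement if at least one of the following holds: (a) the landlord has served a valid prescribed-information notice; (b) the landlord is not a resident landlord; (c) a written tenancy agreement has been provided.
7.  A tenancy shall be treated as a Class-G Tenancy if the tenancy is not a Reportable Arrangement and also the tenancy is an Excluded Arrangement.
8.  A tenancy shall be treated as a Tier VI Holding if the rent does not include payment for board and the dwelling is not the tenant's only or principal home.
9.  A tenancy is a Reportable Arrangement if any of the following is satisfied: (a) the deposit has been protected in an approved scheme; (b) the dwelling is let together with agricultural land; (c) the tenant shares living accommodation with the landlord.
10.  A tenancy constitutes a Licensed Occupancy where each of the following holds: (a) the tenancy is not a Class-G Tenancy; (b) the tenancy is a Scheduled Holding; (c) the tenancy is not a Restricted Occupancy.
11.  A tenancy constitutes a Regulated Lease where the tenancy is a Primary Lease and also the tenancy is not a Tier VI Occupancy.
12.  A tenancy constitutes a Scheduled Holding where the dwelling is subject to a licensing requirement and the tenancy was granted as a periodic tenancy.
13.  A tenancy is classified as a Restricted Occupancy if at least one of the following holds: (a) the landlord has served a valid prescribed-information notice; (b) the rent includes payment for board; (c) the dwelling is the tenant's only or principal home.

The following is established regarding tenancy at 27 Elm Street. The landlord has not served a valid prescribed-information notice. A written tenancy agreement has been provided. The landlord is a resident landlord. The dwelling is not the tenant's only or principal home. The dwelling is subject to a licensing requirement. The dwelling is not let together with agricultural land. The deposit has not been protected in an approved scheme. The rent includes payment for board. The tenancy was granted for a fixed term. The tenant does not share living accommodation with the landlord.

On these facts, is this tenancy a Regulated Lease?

paragraph 6 — Chargeable Arrangement: [the landlord has served a valid prescribed-information notice? no] OR [the landlord is not a resident landlord? no] OR [a written tenancy agreement has been provided? yes] → satisfied.
paragraph 4 — Primary Lease: [not a Chargeable Arrangement (paragraph 6)? no] OR [the tenant shares living accommodation with the landlord? no] → not satisfied.
paragraph 9 — Reportable Arrangement: [the deposit has been protected in an approved scheme? no] OR [the dwelling is let together with agricultural land? no] OR [the tenant shares living accommodation with the landlord? no] → not satisfied.
paragraph 3 — Excluded Arrangement: the dwelling is not the tenant's only or principal home? yes; the dwelling is not subject to a licensing requirement? no; the landlord has not served a valid prescribed-information notice? yes — 2 of 3 hold (need ≥2) → satisfied.
paragraph 7 — Class-G Tenancy: [not a Reportable Arrangement (paragraph 9)? yes] AND [Excluded Arrangement (paragraph 3)? yes] → satisfied.
paragraph 12 — Scheduled Holding: [the dwelling is subject to a licensing requirement? yes] AND [the tenancy was granted as a periodic tenancy? no] → not satisfied.
paragraph 13 — Restricted Occupancy: [the landlord has served a valid prescribed-information notice? no] OR [the rent includes payment for board? yes] OR [the dwelling is the tenant's only or principal home? no] → satisfied.
paragraph 10 — Licensed Occupancy: [not a Class-G Tenancy (paragraph 7)? no] AND [Scheduled Holding (paragraph 12)? no] AND [not a Restricted Occupancy (paragraph 13)? no] → not satisfied.
paragraph 2 — Exempt Holding: [the tenancy was granted for a fixed term? yes] AND [the landlord is a resident landlord? yes] → satisfied.
paragraph 5 — Tier VI Occupancy: [Licensed Occupancy (paragraph 10)? no] AND [not an Exempt Holding (paragraph 2)? no] → not satisfied.
paragraph 11 — Regulated Lease: [Primary Lease (paragraph 4)? no] AND [not a Tier VI Occupancy (paragraph 5)? yes] → not satisfied.

No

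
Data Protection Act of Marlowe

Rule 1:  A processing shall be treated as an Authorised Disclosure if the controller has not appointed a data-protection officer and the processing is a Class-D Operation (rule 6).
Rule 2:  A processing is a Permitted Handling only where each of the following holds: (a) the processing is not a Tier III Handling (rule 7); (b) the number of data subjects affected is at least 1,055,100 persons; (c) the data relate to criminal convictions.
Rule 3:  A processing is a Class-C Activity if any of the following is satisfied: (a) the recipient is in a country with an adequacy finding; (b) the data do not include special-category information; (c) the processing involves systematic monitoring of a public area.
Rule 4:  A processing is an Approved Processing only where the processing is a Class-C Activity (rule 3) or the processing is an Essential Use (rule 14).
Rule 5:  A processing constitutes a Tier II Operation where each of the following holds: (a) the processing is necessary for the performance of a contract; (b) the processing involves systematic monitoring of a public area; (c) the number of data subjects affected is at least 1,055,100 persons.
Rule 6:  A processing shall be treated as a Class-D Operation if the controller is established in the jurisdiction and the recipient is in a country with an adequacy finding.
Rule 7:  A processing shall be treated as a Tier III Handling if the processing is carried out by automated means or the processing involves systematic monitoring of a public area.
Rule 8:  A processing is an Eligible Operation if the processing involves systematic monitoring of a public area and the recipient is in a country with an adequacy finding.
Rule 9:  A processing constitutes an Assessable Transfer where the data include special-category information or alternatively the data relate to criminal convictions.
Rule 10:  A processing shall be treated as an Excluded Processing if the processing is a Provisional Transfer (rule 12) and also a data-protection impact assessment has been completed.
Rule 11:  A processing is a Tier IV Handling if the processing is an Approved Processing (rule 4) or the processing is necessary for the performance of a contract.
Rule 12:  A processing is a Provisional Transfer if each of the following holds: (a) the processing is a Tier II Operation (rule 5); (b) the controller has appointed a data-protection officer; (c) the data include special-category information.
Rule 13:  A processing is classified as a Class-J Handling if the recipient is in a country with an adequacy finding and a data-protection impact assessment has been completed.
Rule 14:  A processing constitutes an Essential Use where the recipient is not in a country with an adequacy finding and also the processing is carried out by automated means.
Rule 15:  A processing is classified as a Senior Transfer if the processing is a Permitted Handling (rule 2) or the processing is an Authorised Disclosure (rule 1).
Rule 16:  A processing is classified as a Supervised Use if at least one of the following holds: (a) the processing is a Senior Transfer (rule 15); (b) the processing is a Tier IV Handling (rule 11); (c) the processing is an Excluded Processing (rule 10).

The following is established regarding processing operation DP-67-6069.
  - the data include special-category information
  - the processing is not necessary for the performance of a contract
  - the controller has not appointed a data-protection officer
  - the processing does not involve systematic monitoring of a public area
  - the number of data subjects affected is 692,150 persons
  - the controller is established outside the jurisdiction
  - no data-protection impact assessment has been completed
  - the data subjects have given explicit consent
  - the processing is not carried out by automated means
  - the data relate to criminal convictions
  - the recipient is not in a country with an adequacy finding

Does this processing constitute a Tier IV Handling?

No

rule 3 — Class-C Activity: [the recipient is in a country with an adequacy finding? no] OR [the data do not include special-category information? no] OR [the processing involves systematic monitoring of a public area? no] → not satisfied.
rule 14 — Essential Use: [the recipient is not in a country with an adequacy finding? yes] AND [the processing is carried out by automated means? no] → not satisfied.
rule 4 — Approved Processing: [Class-C Activity (rule 3)? no] OR [Essential Use (rule 14)? no] → not satisfied.
rule 11 — Tier IV Handling: [Approved Processing (rule 4)? no] OR [the processing is necessary for the performance of a contract? no] → not satisfied.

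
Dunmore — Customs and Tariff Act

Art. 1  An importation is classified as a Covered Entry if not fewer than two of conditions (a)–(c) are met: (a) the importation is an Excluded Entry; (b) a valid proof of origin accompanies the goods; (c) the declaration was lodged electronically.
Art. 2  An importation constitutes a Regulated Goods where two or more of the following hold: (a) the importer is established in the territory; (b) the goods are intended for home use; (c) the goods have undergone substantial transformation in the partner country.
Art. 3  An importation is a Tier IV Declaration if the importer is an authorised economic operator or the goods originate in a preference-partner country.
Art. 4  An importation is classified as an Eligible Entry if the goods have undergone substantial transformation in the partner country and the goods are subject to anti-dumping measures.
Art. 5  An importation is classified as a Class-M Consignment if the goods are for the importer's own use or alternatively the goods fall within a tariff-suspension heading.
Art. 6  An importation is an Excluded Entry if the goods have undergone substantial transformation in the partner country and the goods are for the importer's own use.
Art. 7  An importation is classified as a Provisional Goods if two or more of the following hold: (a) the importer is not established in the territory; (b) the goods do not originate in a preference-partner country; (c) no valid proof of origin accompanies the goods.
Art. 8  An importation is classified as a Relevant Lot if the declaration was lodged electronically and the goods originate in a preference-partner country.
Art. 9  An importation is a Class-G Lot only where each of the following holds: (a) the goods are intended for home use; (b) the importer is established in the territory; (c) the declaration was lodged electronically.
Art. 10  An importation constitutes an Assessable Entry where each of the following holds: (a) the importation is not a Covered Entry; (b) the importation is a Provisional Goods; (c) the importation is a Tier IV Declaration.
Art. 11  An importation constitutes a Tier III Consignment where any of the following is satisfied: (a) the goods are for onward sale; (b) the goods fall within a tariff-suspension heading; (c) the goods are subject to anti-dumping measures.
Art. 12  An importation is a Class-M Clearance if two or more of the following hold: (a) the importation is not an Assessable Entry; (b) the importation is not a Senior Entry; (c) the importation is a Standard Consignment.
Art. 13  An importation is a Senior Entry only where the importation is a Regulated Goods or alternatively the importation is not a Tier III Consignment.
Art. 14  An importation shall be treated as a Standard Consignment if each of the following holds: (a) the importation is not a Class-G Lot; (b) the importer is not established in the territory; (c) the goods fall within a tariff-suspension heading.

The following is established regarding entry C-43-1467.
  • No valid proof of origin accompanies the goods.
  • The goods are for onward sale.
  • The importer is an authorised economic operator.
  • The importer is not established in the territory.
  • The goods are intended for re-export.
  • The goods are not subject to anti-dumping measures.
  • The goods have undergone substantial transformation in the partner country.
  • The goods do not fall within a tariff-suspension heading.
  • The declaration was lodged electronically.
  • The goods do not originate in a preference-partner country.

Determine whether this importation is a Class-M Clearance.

article 6 — Excluded Entry: [the goods have undergone substantial transformation in the partner country? yes] AND [the goods are for the importer's own use? no] → not satisfied.
article 1 — Covered Entry: Excluded Entry (article 6)? no; a valid proof of origin accompanies the goods? no; the declaration was lodged electronically? yes — 1 of 3 hold (need ≥2) → not satisfied.
article 7 — Provisional Goods: the importer is not established in the territory? yes; the goods do not originate in a preference-partner country? yes; no valid proof of origin accompanies the goods? yes — 3 of 3 hold (need ≥2) → satisfied.
article 3 — Tier IV Declaration: [the importer is an authorised economic operator? yes] OR [the goods originate in a preference-partner country? no] → satisfied.
article 10 — Assessable Entry: [not a Covered Entry (article 1)? yes] AND [Provisional Goods (article 7)? yes] AND [Tier IV Declaration (article 3)? yes] → satisfied.
article 2 — Regulated Goods: the importer is established in the territory? no; the goods are intended for home use? no; the goods have undergone substantial transformation in the partner country? yes — 1 of 3 hold (need ≥2) → not satisfied.
article 11 — Tier III Consignment: [the goods are for onward sale? yes] OR [the goods fall within a tariff-suspension heading? no] OR [the goods are subject to anti-dumping measures? no] → satisfied.
article 13 — Senior Entry: [Regulated Goods (article 2)? no] OR [not a Tier III Consignment (article 11)? no] → not satisfied.
article 9 — Class-G Lot: [the goods are intended for home use? no] AND [the importer is established in the territory? no] AND [the declaration was lodged electronically? yes] → not satisfied.
article 14 — Standard Consignment: [not a Class-G Lot (article 9)? yes] AND [the importer is not established in the territory? yes] AND [the goods fall within a tariff-suspension heading? no] → not satisfied.
article 12 — Class-M Clearance: not an Assessable Entry (article 10)? no; not a Senior Entry (article 13)? yes; Standard Consignment (article 14)? no — 1 of 3 hold (need ≥2) → not satisfied.

No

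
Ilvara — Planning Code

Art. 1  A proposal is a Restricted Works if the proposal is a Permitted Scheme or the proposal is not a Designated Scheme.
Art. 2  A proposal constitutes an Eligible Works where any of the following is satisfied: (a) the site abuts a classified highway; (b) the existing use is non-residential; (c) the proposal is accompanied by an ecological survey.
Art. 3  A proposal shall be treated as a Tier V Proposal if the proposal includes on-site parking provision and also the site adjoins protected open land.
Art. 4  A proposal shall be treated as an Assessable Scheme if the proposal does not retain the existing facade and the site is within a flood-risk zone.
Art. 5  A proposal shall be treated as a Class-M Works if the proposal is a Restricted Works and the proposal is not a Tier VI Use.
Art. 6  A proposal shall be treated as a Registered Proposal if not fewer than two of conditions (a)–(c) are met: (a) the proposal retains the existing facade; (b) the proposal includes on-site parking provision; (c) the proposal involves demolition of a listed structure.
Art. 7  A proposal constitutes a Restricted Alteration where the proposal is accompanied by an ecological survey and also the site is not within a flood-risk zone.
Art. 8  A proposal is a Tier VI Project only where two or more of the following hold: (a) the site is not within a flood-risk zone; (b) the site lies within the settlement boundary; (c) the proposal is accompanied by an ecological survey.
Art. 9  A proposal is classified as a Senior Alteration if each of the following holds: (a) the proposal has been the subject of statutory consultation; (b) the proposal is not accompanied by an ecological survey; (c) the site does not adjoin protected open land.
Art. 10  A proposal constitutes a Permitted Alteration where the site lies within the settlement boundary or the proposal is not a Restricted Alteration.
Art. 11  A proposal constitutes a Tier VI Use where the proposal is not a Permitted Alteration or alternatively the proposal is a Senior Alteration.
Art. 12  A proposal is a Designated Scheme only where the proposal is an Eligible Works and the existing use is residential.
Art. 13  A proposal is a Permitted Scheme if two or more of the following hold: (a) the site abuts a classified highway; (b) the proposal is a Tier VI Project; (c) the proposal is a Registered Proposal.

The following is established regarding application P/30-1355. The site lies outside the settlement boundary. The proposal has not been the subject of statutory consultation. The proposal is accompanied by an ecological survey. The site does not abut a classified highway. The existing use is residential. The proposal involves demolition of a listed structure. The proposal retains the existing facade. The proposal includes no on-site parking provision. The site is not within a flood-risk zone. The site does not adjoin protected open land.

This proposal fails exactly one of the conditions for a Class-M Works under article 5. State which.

Tier VI Use

article 8 — Tier VI Project: the site is not within a flood-risk zone? yes; the site lies within the settlement boundary? no; the proposal is accompanied by an ecological survey? yes — 2 of 3 hold (need ≥2) → satisfied.
article 6 — Registered Proposal: the proposal retains the existing facade? yes; the proposal includes on-site parking provision? no; the proposal involves demolition of a listed structure? yes — 2 of 3 hold (need ≥2) → satisfied.
article 13 — Permitted Scheme: the site abuts a classified highway? no; Tier VI Project (article 8)? yes; Registered Proposal (article 6)? yes — 2 of 3 hold (need ≥2) → satisfied.
article 2 — Eligible Works: [the site abuts a classified highway? no] OR [the existing use is non-residential? no] OR [the proposal is accompanied by an ecological survey? yes] → satisfied.
article 12 — Designated Scheme: [Eligible Works (article 2)? yes] AND [the existing use is residential? yes] → satisfied.
article 1 — Restricted Works: [Permitted Scheme (article 13)? yes] OR [not a Designated Scheme (article 12)? no] → satisfied.
article 7 — Restricted Alteration: [the proposal is accompanied by an ecological survey? yes] AND [the site is not within a flood-risk zone? yes] → satisfied.
article 10 — Permitted Alteration: [the site lies within the settlement boundary? no] OR [not a Restricted Alteration (article 7)? no] → not satisfied.
article 9 — Senior Alteration: [the proposal has been the subject of statutory consultation? no] AND [the proposal is not accompanied by an ecological survey? no] AND [the site does not adjoin protected open land? yes] → not satisfied.
article 11 — Tier VI Use: [not a Permitted Alteration (article 10)? yes] OR [Senior Alteration (article 9)? no] → satisfied.
article 5 — Class-M Works: [Restricted Works (article 1)? yes] AND [not a Tier VI Use (article 11)? no] → not satisfied.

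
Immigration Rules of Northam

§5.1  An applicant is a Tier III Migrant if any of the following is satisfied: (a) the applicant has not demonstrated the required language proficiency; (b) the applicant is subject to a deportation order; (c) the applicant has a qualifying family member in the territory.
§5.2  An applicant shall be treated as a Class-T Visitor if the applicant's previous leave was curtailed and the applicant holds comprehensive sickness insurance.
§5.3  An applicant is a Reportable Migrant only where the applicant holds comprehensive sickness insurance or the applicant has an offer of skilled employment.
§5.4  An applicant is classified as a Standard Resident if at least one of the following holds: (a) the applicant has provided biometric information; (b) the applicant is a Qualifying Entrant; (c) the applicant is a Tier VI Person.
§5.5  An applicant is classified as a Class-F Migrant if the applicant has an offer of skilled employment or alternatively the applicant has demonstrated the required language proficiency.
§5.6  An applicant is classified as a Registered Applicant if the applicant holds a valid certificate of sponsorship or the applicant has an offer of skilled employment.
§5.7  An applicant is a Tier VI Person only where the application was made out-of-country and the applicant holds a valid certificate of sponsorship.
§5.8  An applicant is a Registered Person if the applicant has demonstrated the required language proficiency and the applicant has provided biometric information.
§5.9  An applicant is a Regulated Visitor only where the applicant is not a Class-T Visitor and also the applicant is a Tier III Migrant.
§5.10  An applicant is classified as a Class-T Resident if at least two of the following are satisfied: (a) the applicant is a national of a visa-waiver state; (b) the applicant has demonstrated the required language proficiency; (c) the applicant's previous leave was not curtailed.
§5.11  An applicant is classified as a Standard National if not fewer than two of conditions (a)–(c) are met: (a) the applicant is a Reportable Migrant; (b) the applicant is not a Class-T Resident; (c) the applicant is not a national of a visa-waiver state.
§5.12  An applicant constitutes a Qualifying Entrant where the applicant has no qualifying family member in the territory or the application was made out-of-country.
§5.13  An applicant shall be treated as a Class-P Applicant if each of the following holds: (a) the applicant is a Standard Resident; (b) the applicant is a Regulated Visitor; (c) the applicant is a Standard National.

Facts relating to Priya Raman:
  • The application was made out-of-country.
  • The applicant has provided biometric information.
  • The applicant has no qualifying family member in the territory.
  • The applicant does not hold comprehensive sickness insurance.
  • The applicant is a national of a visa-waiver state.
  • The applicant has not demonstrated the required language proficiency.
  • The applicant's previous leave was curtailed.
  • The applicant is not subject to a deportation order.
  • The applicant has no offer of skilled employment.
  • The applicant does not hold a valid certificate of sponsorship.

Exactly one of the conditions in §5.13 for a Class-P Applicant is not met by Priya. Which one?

§5.12 — Qualifying Entrant: [the applicant has no qualifying family member in the territory? yes] OR [the application was made out-of-country? yes] → satisfied.
§5.7 — Tier VI Person: [the application was made out-of-country? yes] AND [the applicant holds a valid certificate of sponsorship? no] → not satisfied.
§5.4 — Standard Resident: [the applicant has provided biometric information? yes] OR [Qualifying Entrant (§5.12)? yes] OR [Tier VI Person (§5.7)? no] → satisfied.
§5.2 — Class-T Visitor: [the applicant's previous leave was curtailed? yes] AND [the applicant holds comprehensive sickness insurance? no] → not satisfied.
§5.1 — Tier III Migrant: [the applicant has not demonstrated the required language proficiency? yes] OR [the applicant is subject to a deportation order? no] OR [the applicant has a qualifying family member in the territory? no] → satisfied.
§5.9 — Regulated Visitor: [not a Class-T Visitor (§5.2)? yes] AND [Tier III Migrant (§5.1)? yes] → satisfied.
§5.3 — Reportable Migrant: [the applicant holds comprehensive sickness insurance? no] OR [the applicant has an offer of skilled employment? no] → not satisfied.
§5.10 — Class-T Resident: the applicant is a national of a visa-waiver state? yes; the applicant has demonstrated the required language proficiency? no; the applicant's previous leave was not curtailed? no — 1 of 3 hold (need ≥2) → not satisfied.
§5.11 — Standard National: Reportable Migrant (§5.3)? no; not a Class-T Resident (§5.10)? yes; the applicant is not a national of a visa-waiver state? no — 1 of 3 hold (need ≥2) → not satisfied.
§5.13 — Class-P Applicant: [Standard Resident (§5.4)? yes] AND [Regulated Visitor (§5.9)? yes] AND [Standard National (§5.11)? no] → not satisfied.

Standard National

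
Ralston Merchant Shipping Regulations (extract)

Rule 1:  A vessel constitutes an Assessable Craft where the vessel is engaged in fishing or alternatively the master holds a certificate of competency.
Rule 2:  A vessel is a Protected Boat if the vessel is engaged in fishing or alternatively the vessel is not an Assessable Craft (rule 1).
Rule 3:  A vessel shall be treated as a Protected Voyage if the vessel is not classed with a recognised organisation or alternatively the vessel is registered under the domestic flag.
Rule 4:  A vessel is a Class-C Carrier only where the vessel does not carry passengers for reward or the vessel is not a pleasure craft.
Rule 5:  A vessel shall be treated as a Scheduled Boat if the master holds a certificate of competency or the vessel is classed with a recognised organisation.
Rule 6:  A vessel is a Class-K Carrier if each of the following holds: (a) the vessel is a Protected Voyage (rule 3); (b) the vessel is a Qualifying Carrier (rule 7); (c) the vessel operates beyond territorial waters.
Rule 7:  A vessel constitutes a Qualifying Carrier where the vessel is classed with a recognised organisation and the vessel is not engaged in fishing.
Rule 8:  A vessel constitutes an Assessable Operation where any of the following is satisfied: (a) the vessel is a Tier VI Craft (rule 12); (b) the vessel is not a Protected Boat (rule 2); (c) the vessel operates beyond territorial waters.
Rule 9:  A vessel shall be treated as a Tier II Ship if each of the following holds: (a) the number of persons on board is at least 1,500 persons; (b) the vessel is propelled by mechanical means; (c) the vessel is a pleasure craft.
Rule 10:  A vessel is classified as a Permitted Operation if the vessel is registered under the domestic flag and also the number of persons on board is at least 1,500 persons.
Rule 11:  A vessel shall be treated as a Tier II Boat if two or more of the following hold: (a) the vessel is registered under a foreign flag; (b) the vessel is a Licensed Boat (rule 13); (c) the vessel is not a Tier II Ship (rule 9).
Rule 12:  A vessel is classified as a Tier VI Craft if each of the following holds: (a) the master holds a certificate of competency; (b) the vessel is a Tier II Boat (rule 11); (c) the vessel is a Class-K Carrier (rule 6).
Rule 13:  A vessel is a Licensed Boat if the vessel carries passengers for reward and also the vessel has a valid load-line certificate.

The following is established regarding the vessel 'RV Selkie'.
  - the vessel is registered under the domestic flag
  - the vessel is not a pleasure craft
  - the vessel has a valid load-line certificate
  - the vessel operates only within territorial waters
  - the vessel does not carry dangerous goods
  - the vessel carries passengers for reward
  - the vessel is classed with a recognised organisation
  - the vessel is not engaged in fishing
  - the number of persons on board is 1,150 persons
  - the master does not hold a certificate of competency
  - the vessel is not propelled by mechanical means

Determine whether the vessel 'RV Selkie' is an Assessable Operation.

No

Under rule 13: the vessel carries passengers for reward? yes; and the vessel has a valid load-line certificate? yes. So the vessel is a Licensed Boat.
Under rule 9: number of persons on board: 1,150 persons ≥ 1,500 persons? no; and the vessel is propelled by mechanical means? no; and the vessel is a pleasure craft? no. So the vessel is not a Tier II Ship.
Under rule 11: the vessel is registered under a foreign flag? no; Licensed Boat (rule 13)? yes; not a Tier II Ship (rule 9)? yes — 2 of 3 hold (need ≥2) → satisfied.
Under rule 3: the vessel is not classed with a recognised organisation? no; or the vessel is registered under the domestic flag? yes. So the vessel is a Protected Voyage.
Under rule 7: the vessel is classed with a recognised organisation? yes; and the vessel is not engaged in fishing? yes. So the vessel is a Qualifying Carrier.
Under rule 6: Protected Voyage (rule 3)? yes; and Qualifying Carrier (rule 7)? yes; and the vessel operates beyond territorial waters? no. So the vessel is not a Class-K Carrier.
Under rule 12: the master holds a certificate of competency? no; and Tier II Boat (rule 11)? yes; and Class-K Carrier (rule 6)? no. So the vessel is not a Tier VI Craft.
Under rule 1: the vessel is engaged in fishing? no; or the master holds a certificate of competency? no. So the vessel is not an Assessable Craft.
Under rule 2: the vessel is engaged in fishing? no; or not an Assessable Craft (rule 1)? yes. So the vessel is a Protected Boat.
Under rule 8: Tier VI Craft (rule 12)? no; or not a Protected Boat (rule 2)? no; or the vessel operates beyond territorial waters? no. So the vessel is not an Assessable Operation.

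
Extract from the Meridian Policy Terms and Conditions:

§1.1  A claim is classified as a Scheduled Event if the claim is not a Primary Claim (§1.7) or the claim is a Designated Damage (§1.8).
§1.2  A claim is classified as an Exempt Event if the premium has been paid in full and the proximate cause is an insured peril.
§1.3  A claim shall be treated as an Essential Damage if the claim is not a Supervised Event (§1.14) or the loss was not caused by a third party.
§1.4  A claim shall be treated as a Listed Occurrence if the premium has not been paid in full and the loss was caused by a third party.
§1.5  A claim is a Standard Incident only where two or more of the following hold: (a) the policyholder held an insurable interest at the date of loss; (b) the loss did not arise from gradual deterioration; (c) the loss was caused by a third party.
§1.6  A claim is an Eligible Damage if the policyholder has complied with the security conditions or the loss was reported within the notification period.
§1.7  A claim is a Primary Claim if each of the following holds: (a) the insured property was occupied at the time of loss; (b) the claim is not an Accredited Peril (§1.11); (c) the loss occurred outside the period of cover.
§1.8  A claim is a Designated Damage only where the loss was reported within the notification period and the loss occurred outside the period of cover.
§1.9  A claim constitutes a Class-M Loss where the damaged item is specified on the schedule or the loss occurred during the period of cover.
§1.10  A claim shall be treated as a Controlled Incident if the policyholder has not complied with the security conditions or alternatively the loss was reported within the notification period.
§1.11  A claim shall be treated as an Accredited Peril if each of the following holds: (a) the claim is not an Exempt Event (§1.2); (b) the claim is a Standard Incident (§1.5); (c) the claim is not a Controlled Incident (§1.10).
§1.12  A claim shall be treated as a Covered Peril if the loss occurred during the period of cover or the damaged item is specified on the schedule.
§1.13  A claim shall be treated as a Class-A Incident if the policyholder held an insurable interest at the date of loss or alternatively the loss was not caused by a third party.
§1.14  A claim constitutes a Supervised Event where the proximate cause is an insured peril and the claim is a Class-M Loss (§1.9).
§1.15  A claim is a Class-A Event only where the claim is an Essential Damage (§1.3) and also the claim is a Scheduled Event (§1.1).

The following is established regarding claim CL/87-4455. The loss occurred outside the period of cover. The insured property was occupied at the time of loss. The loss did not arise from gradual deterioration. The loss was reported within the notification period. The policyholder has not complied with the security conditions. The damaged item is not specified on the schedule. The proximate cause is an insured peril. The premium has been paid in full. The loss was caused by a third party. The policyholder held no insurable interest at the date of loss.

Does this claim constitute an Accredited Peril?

No

§1.2 — Exempt Event: [the premium has been paid in full? yes] AND [the proximate cause is an insured peril? yes] → satisfied.
§1.5 — Standard Incident: the policyholder held an insurable interest at the date of loss? no; the loss did not arise from gradual deterioration? yes; the loss was caused by a third party? yes — 2 of 3 hold (need ≥2) → satisfied.
§1.10 — Controlled Incident: [the policyholder has not complied with the security conditions? yes] OR [the loss was reported within the notification period? yes] → satisfied.
§1.11 — Accredited Peril: [not an Exempt Event (§1.2)? no] AND [Standard Incident (§1.5)? yes] AND [not a Controlled Incident (§1.10)? no] → not satisfied.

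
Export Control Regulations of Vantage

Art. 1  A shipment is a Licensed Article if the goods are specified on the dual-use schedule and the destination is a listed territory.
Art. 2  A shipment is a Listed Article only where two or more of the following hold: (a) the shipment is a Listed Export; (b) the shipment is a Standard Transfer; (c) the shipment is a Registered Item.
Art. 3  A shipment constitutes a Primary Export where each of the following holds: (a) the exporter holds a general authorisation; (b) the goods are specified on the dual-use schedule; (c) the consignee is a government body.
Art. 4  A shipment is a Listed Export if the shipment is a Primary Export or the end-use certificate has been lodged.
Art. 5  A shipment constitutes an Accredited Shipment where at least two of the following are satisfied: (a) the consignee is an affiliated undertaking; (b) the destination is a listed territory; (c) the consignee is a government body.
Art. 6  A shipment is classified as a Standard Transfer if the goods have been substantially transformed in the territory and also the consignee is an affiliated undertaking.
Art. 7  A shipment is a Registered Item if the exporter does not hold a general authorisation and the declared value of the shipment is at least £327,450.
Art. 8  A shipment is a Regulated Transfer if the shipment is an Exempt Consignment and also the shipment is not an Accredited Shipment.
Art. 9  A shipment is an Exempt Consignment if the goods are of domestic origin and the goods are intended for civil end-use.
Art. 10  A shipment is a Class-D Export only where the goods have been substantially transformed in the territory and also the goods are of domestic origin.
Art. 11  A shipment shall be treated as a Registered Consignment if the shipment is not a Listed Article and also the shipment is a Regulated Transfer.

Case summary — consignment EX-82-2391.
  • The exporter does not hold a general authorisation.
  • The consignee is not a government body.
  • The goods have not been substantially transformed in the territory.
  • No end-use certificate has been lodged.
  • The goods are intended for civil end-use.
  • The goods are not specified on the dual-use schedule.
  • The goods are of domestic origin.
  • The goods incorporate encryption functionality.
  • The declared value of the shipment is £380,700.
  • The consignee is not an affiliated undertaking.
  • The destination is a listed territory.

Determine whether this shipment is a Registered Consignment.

article 3 — Primary Export: [the exporter holds a general authorisation? no] AND [the goods are specified on the dual-use schedule? no] AND [the consignee is a government body? no] → not satisfied.
article 4 — Listed Export: [Primary Export (article 3)? no] OR [the end-use certificate has been lodged? no] → not satisfied.
article 6 — Standard Transfer: [the goods have been substantially transformed in the territory? no] AND [the consignee is an affiliated undertaking? no] → not satisfied.
article 7 — Registered Item: [the exporter does not hold a general authorisation? yes] AND [declared value of the shipment: £380,700 ≥ £327,450? yes] → satisfied.
article 2 — Listed Article: Listed Export (article 4)? no; Standard Transfer (article 6)? no; Registered Item (article 7)? yes — 1 of 3 hold (need ≥2) → not satisfied.
article 9 — Exempt Consignment: [the goods are of domestic origin? yes] AND [the goods are intended for civil end-use? yes] → satisfied.
article 5 — Accredited Shipment: the consignee is an affiliated undertaking? no; the destination is a listed territory? yes; the consignee is a government body? no — 1 of 3 hold (need ≥2) → not satisfied.
article 8 — Regulated Transfer: [Exempt Consignment (article 9)? yes] AND [not an Accredited Shipment (article 5)? yes] → satisfied.
article 11 — Registered Consignment: [not a Listed Article (article 2)? yes] AND [Regulated Transfer (article 8)? yes] → satisfied.

Yes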